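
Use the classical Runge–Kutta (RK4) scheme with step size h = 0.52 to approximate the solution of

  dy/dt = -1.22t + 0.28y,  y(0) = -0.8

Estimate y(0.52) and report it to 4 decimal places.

-1.0986

RK4: k1 = f(t_n, y_n); k2 = f(t_n + h/2, y_n + (h/2)·k1); k3 = f(t_n + h/2, y_n + (h/2)·k2); k4 = f(t_n + h, y_n + h·k3); y_{n+1} = y_n + (h/6)·(k1 + 2k2 + 2k3 + k4).
t=0.000000, y=-0.800000:
  k1 = f(0.000000, -0.800000) = -0.224000
  k2 = f(0.260000, -0.858240) = -0.557507
  k3 = f(0.260000, -0.944952) = -0.581787
  k4 = f(0.520000, -1.102529) = -0.943108
  y ← -0.800000 + (0.52/6)·(k1 + 2k2 + 2k3 + k4) = -1.098627
y(0.52) ≈ -1.0986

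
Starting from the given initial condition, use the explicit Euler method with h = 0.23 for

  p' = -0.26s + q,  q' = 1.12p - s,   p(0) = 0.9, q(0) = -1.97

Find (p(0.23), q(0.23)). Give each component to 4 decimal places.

0.4469, -1.7382

Euler on (p,q): p_{n+1} = p_n + h·p', q_{n+1} = q_n + h·q'.
0.000000: (0.900000, -1.970000); f=(-1.970000, 1.008000) → (0.446900, -1.738160)
(p(0.23), q(0.23)) ≈ (0.4469, -1.7382)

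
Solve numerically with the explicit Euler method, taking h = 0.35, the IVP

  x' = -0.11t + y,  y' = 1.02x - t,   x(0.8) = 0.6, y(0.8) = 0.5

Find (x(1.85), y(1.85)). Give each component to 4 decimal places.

Euler on (x,y): x_{n+1} = x_n + h·x', y_{n+1} = y_n + h·y'.
0.800000: (0.600000, 0.500000); f=(0.412000, -0.188000) → (0.744200, 0.434200)
1.150000: (0.744200, 0.434200); f=(0.307700, -0.390916) → (0.851895, 0.297379)
1.500000: (0.851895, 0.297379); f=(0.132379, -0.631067) → (0.898228, 0.076506)
(x(1.85), y(1.85)) ≈ (0.8982, 0.0765)

0.8982, 0.0765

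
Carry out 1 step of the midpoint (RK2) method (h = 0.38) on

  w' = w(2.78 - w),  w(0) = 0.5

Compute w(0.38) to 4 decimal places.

Midpoint: k1 = f(x_n, w_n); k2 = f(x_n + h/2, w_n + (h/2)·k1); w_{n+1} = w_n + h·k2.
x=0.000000, w=0.500000:
  k1 = f(0.000000, 0.500000) = 1.140000
  k2 = f(0.190000, 0.716600) = 1.478632
  w ← 0.500000 + 0.38·1.478632 = 1.061880
w(0.38) ≈ 1.0619

1.0619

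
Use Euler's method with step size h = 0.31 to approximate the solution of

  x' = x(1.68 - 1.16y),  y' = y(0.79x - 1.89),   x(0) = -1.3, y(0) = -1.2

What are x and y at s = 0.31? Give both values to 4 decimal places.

-2.5380, -0.1149

Euler on (x,y): x_{n+1} = x_n + h·x', y_{n+1} = y_n + h·y'.
0.000000: (-1.300000, -1.200000); f=(-3.993600, 3.500400) → (-2.538016, -0.114876)
(x(0.31), y(0.31)) ≈ (-2.5380, -0.1149)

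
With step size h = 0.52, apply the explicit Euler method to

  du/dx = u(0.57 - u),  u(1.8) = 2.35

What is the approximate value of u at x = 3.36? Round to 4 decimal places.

Euler: u_{n+1} = u_n + h·f(x_n, u_n).
x=1.800000, u=2.350000: f=-4.183000 → u ← 2.350000 + 0.52·(-4.183000) = 0.174840
x=2.320000, u=0.174840: f=0.069090 → u ← 0.174840 + 0.52·0.069090 = 0.210767
x=2.840000, u=0.210767: f=0.075714 → u ← 0.210767 + 0.52·0.075714 = 0.250138
u(3.36) ≈ 0.2501

0.2501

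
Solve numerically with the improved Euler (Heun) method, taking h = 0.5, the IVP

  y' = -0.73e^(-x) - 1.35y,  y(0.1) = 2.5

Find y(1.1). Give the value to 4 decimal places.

Heun: k1 = f(x_n, y_n); k2 = f(x_n + h, y_n + h·k1); y_{n+1} = y_n + (h/2)·(k1 + k2).
x=0.100000, y=2.500000:
  k1 = f(0.100000, 2.500000) = -4.035531
  k2 = f(0.600000, 0.482234) = -1.051649
  y ← 2.500000 + (0.5/2)·(-4.035531 + (-1.051649)) = 1.228205
x=0.600000, y=1.228205:
  k1 = f(0.600000, 1.228205) = -2.058709
  k2 = f(1.100000, 0.198850) = -0.511444
  y ← 1.228205 + (0.5/2)·(-2.058709 + (-0.511444)) = 0.585667
y(1.1) ≈ 0.5857

0.5857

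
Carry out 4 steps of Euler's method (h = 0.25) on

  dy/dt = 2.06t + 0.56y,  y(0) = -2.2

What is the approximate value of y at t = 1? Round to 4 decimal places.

-2.8686

Euler: y_{n+1} = y_n + h·f(t_n, y_n).
t=0.000000, y=-2.200000: f=-1.232000 → y ← -2.200000 + 0.25·(-1.232000) = -2.508000
t=0.250000, y=-2.508000: f=-0.889480 → y ← -2.508000 + 0.25·(-0.889480) = -2.730370
t=0.500000, y=-2.730370: f=-0.499007 → y ← -2.730370 + 0.25·(-0.499007) = -2.855122
t=0.750000, y=-2.855122: f=-0.053868 → y ← -2.855122 + 0.25·(-0.053868) = -2.868589
y(1) ≈ -2.8686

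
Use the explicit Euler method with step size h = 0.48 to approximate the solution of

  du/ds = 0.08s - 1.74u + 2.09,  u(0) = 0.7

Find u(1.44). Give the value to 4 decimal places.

Euler: u_{n+1} = u_n + h·f(s_n, u_n).
s=0.000000, u=0.700000: f=0.872000 → u ← 0.700000 + 0.48·0.872000 = 1.118560
s=0.480000, u=1.118560: f=0.182106 → u ← 1.118560 + 0.48·0.182106 = 1.205971
s=0.960000, u=1.205971: f=0.068411 → u ← 1.205971 + 0.48·0.068411 = 1.238808
u(1.44) ≈ 1.2388

1.2388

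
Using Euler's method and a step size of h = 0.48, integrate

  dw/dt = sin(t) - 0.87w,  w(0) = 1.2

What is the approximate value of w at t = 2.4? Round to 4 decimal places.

Euler: w_{n+1} = w_n + h·f(t_n, w_n).
t=0.000000, w=1.200000: f=-1.044000 → w ← 1.200000 + 0.48·(-1.044000) = 0.698880
t=0.480000, w=0.698880: f=-0.146246 → w ← 0.698880 + 0.48·(-0.146246) = 0.628682
t=0.960000, w=0.628682: f=0.272238 → w ← 0.628682 + 0.48·0.272238 = 0.759356
t=1.440000, w=0.759356: f=0.330818 → w ← 0.759356 + 0.48·0.330818 = 0.918149
t=1.920000, w=0.918149: f=0.140856 → w ← 0.918149 + 0.48·0.140856 = 0.985760
w(2.4) ≈ 0.9858

0.9858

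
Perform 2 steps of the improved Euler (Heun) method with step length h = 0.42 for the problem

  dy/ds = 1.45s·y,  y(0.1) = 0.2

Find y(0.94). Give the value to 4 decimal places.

Heun: k1 = f(s_n, y_n); k2 = f(s_n + h, y_n + h·k1); y_{n+1} = y_n + (h/2)·(k1 + k2).
s=0.100000, y=0.200000:
  k1 = f(0.100000, 0.200000) = 0.029000
  k2 = f(0.520000, 0.212180) = 0.159984
  y ← 0.200000 + (0.42/2)·(0.029000 + 0.159984) = 0.239687
s=0.520000, y=0.239687:
  k1 = f(0.520000, 0.239687) = 0.180724
  k2 = f(0.940000, 0.315591) = 0.430150
  y ← 0.239687 + (0.42/2)·(0.180724 + 0.430150) = 0.367970
y(0.94) ≈ 0.3680

0.3680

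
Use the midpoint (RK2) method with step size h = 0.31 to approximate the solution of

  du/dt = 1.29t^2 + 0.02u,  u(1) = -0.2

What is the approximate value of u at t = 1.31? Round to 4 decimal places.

Midpoint: k1 = f(t_n, u_n); k2 = f(t_n + h/2, u_n + (h/2)·k1); u_{n+1} = u_n + h·k2.
t=1.000000, u=-0.200000:
  k1 = f(1.000000, -0.200000) = 1.286000
  k2 = f(1.155000, -0.000670) = 1.720879
  u ← -0.200000 + 0.31·1.720879 = 0.333472
u(1.31) ≈ 0.3335

0.3335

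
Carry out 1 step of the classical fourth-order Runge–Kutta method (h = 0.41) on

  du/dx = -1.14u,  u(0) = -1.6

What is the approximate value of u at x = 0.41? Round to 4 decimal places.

RK4: k1 = f(x_n, u_n); k2 = f(x_n + h/2, u_n + (h/2)·k1); k3 = f(x_n + h/2, u_n + (h/2)·k2); k4 = f(x_n + h, u_n + h·k3); u_{n+1} = u_n + (h/6)·(k1 + 2k2 + 2k3 + k4).
x=0.000000, u=-1.600000:
  k1 = f(0.000000, -1.600000) = 1.824000
  k2 = f(0.205000, -1.226080) = 1.397731
  k3 = f(0.205000, -1.313465) = 1.497350
  k4 = f(0.410000, -0.986086) = 1.124139
  u ← -1.600000 + (0.41/6)·(k1 + 2k2 + 2k3 + k4) = -1.002883
u(0.41) ≈ -1.0029

-1.0029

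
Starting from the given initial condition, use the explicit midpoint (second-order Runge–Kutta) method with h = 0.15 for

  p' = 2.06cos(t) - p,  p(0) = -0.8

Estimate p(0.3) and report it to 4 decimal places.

-0.0697

Midpoint: k1 = f(t_n, p_n); k2 = f(t_n + h/2, p_n + (h/2)·k1); p_{n+1} = p_n + h·k2.
t=0.000000, p=-0.800000:
  k1 = f(0.000000, -0.800000) = 2.860000
  k2 = f(0.075000, -0.585500) = 2.639709
  p ← -0.800000 + 0.15·2.639709 = -0.404044
t=0.150000, p=-0.404044:
  k1 = f(0.150000, -0.404044) = 2.440912
  k2 = f(0.225000, -0.220975) = 2.229051
  p ← -0.404044 + 0.15·2.229051 = -0.069686
p(0.3) ≈ -0.0697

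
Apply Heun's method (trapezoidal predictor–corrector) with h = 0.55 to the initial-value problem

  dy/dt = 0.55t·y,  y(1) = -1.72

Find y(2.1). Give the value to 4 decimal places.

-4.2616

Heun: k1 = f(t_n, y_n); k2 = f(t_n + h, y_n + h·k1); y_{n+1} = y_n + (h/2)·(k1 + k2).
t=1.000000, y=-1.720000:
  k1 = f(1.000000, -1.720000) = -0.946000
  k2 = f(1.550000, -2.240300) = -1.909856
  y ← -1.720000 + (0.55/2)·(-0.946000 + (-1.909856)) = -2.505360
t=1.550000, y=-2.505360:
  k1 = f(1.550000, -2.505360) = -2.135820
  k2 = f(2.100000, -3.680061) = -4.250471
  y ← -2.505360 + (0.55/2)·(-2.135820 + (-4.250471)) = -4.261590
y(2.1) ≈ -4.2616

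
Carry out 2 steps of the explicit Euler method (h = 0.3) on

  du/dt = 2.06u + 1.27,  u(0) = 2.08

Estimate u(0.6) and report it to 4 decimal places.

6.4427

Euler: u_{n+1} = u_n + h·f(t_n, u_n).
t=0.000000, u=2.080000: f=5.554800 → u ← 2.080000 + 0.3·5.554800 = 3.746440
t=0.300000, u=3.746440: f=8.987666 → u ← 3.746440 + 0.3·8.987666 = 6.442740
u(0.6) ≈ 6.4427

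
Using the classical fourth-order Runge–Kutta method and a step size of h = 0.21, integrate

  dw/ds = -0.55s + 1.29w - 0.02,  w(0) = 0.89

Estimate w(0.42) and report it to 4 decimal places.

RK4: k1 = f(s_n, w_n); k2 = f(s_n + h/2, w_n + (h/2)·k1); k3 = f(s_n + h/2, w_n + (h/2)·k2); k4 = f(s_n + h, w_n + h·k3); w_{n+1} = w_n + (h/6)·(k1 + 2k2 + 2k3 + k4).
s=0.000000, w=0.890000:
  k1 = f(0.000000, 0.890000) = 1.128100
  k2 = f(0.105000, 1.008450) = 1.223151
  k3 = f(0.105000, 1.018431) = 1.236026
  k4 = f(0.210000, 1.149565) = 1.347439
  w ← 0.890000 + (0.21/6)·(k1 + 2k2 + 2k3 + k4) = 1.148786
s=0.210000, w=1.148786:
  k1 = f(0.210000, 1.148786) = 1.346434
  k2 = f(0.315000, 1.290162) = 1.471059
  k3 = f(0.315000, 1.303247) = 1.487939
  k4 = f(0.420000, 1.461253) = 1.634017
  w ← 1.148786 + (0.21/6)·(k1 + 2k2 + 2k3 + k4) = 1.460232
w(0.42) ≈ 1.4602

1.4602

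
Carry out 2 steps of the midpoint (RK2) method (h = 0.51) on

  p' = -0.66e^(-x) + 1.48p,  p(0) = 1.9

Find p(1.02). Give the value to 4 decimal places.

6.8804

Midpoint: k1 = f(x_n, p_n); k2 = f(x_n + h/2, p_n + (h/2)·k1); p_{n+1} = p_n + h·k2.
x=0.000000, p=1.900000:
  k1 = f(0.000000, 1.900000) = 2.152000
  k2 = f(0.255000, 2.448760) = 3.112720
  p ← 1.900000 + 0.51·3.112720 = 3.487487
x=0.510000, p=3.487487:
  k1 = f(0.510000, 3.487487) = 4.765154
  k2 = f(0.765000, 4.702601) = 6.652730
  p ← 3.487487 + 0.51·6.652730 = 6.880379
p(1.02) ≈ 6.8804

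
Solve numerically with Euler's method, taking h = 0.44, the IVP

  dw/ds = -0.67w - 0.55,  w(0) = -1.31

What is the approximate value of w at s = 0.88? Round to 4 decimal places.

Euler: w_{n+1} = w_n + h·f(s_n, w_n).
s=0.000000, w=-1.310000: f=0.327700 → w ← -1.310000 + 0.44·0.327700 = -1.165812
s=0.440000, w=-1.165812: f=0.231094 → w ← -1.165812 + 0.44·0.231094 = -1.064131
w(0.88) ≈ -1.0641

-1.0641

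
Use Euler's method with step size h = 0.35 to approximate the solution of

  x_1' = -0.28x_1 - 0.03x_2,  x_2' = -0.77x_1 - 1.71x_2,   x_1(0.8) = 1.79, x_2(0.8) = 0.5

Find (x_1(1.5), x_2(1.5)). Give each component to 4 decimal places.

Euler on (x_1,x_2): x_1_{n+1} = x_1_n + h·x_1', x_2_{n+1} = x_2_n + h·x_2'.
0.800000: (1.790000, 0.500000); f=(-0.516200, -2.233300) → (1.609330, -0.281655)
1.150000: (1.609330, -0.281655); f=(-0.442163, -0.757554) → (1.454573, -0.546799)
(x_1(1.5), x_2(1.5)) ≈ (1.4546, -0.5468)

1.4546, -0.5468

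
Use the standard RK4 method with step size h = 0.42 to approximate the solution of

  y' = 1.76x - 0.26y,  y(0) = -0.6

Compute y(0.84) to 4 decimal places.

RK4: k1 = f(x_n, y_n); k2 = f(x_n + h/2, y_n + (h/2)·k1); k3 = f(x_n + h/2, y_n + (h/2)·k2); k4 = f(x_n + h, y_n + h·k3); y_{n+1} = y_n + (h/6)·(k1 + 2k2 + 2k3 + k4).
x=0.000000, y=-0.600000:
  k1 = f(0.000000, -0.600000) = 0.156000
  k2 = f(0.210000, -0.567240) = 0.517082
  k3 = f(0.210000, -0.491413) = 0.497367
  k4 = f(0.420000, -0.391106) = 0.840887
  y ← -0.600000 + (0.42/6)·(k1 + 2k2 + 2k3 + k4) = -0.388195
x=0.420000, y=-0.388195:
  k1 = f(0.420000, -0.388195) = 0.840131
  k2 = f(0.630000, -0.211767) = 1.163860
  k3 = f(0.630000, -0.143784) = 1.146184
  k4 = f(0.840000, 0.093202) = 1.454167
  y ← -0.388195 + (0.42/6)·(k1 + 2k2 + 2k3 + k4) = 0.095812
y(0.84) ≈ 0.0958

0.0958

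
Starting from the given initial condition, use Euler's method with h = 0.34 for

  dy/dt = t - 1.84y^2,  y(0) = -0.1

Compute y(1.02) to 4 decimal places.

0.2335

Euler: y_{n+1} = y_n + h·f(t_n, y_n).
t=0.000000, y=-0.100000: f=-0.018400 → y ← -0.100000 + 0.34·(-0.018400) = -0.106256
t=0.340000, y=-0.106256: f=0.319226 → y ← -0.106256 + 0.34·0.319226 = 0.002281
t=0.680000, y=0.002281: f=0.679990 → y ← 0.002281 + 0.34·0.679990 = 0.233478
y(1.02) ≈ 0.2335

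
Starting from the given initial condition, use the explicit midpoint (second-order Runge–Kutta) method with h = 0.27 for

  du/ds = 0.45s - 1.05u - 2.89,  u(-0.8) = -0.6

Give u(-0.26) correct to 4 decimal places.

-1.6096

Midpoint: k1 = f(s_n, u_n); k2 = f(s_n + h/2, u_n + (h/2)·k1); u_{n+1} = u_n + h·k2.
s=-0.800000, u=-0.600000:
  k1 = f(-0.800000, -0.600000) = -2.620000
  k2 = f(-0.665000, -0.953700) = -2.187865
  u ← -0.600000 + 0.27·(-2.187865) = -1.190724
s=-0.530000, u=-1.190724:
  k1 = f(-0.530000, -1.190724) = -1.878240
  k2 = f(-0.395000, -1.444286) = -1.551250
  u ← -1.190724 + 0.27·(-1.551250) = -1.609561
u(-0.26) ≈ -1.6096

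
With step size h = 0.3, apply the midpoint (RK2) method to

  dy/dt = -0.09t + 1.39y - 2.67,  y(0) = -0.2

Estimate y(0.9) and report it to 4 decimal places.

-5.3473

Midpoint: k1 = f(t_n, y_n); k2 = f(t_n + h/2, y_n + (h/2)·k1); y_{n+1} = y_n + h·k2.
t=0.000000, y=-0.200000:
  k1 = f(0.000000, -0.200000) = -2.948000
  k2 = f(0.150000, -0.642200) = -3.576158
  y ← -0.200000 + 0.3·(-3.576158) = -1.272847
t=0.300000, y=-1.272847:
  k1 = f(0.300000, -1.272847) = -4.466258
  k2 = f(0.450000, -1.942786) = -5.410973
  y ← -1.272847 + 0.3·(-5.410973) = -2.896139
t=0.600000, y=-2.896139:
  k1 = f(0.600000, -2.896139) = -6.749633
  k2 = f(0.750000, -3.908584) = -8.170432
  y ← -2.896139 + 0.3·(-8.170432) = -5.347269
y(0.9) ≈ -5.3473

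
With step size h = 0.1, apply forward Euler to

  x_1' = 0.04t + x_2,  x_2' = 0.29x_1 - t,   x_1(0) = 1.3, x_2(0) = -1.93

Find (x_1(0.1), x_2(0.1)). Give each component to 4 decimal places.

Euler on (x_1,x_2): x_1_{n+1} = x_1_n + h·x_1', x_2_{n+1} = x_2_n + h·x_2'.
0.000000: (1.300000, -1.930000); f=(-1.930000, 0.377000) → (1.107000, -1.892300)
(x_1(0.1), x_2(0.1)) ≈ (1.1070, -1.8923)

1.1070, -1.8923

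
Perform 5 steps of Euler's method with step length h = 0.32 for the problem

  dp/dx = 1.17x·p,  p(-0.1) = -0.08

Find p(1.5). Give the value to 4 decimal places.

Euler: p_{n+1} = p_n + h·f(x_n, p_n).
x=-0.100000, p=-0.080000: f=0.009360 → p ← -0.080000 + 0.32·0.009360 = -0.077005
x=0.220000, p=-0.077005: f=-0.019821 → p ← -0.077005 + 0.32·(-0.019821) = -0.083348
x=0.540000, p=-0.083348: f=-0.052659 → p ← -0.083348 + 0.32·(-0.052659) = -0.100198
x=0.860000, p=-0.100198: f=-0.100820 → p ← -0.100198 + 0.32·(-0.100820) = -0.132461
x=1.180000, p=-0.132461: f=-0.182875 → p ← -0.132461 + 0.32·(-0.182875) = -0.190981
p(1.5) ≈ -0.1910

-0.1910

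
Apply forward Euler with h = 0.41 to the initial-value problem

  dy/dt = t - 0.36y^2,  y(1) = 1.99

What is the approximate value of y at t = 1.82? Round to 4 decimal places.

1.9071

Euler: y_{n+1} = y_n + h·f(t_n, y_n).
t=1.000000, y=1.990000: f=-0.425636 → y ← 1.990000 + 0.41·(-0.425636) = 1.815489
t=1.410000, y=1.815489: f=0.223440 → y ← 1.815489 + 0.41·0.223440 = 1.907099
y(1.82) ≈ 1.9071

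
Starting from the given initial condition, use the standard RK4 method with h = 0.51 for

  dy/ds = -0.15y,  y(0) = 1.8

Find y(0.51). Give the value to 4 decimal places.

1.6674

RK4: k1 = f(s_n, y_n); k2 = f(s_n + h/2, y_n + (h/2)·k1); k3 = f(s_n + h/2, y_n + (h/2)·k2); k4 = f(s_n + h, y_n + h·k3); y_{n+1} = y_n + (h/6)·(k1 + 2k2 + 2k3 + k4).
s=0.000000, y=1.800000:
  k1 = f(0.000000, 1.800000) = -0.270000
  k2 = f(0.255000, 1.731150) = -0.259672
  k3 = f(0.255000, 1.733784) = -0.260068
  k4 = f(0.510000, 1.667366) = -0.250105
  y ← 1.800000 + (0.51/6)·(k1 + 2k2 + 2k3 + k4) = 1.667435
y(0.51) ≈ 1.6674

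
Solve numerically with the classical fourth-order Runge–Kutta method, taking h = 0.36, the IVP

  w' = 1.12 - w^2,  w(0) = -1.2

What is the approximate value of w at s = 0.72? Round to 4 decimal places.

-1.9088

RK4: k1 = f(s_n, w_n); k2 = f(s_n + h/2, w_n + (h/2)·k1); k3 = f(s_n + h/2, w_n + (h/2)·k2); k4 = f(s_n + h, w_n + h·k3); w_{n+1} = w_n + (h/6)·(k1 + 2k2 + 2k3 + k4).
s=0.000000, w=-1.200000:
  k1 = f(0.000000, -1.200000) = -0.320000
  k2 = f(0.180000, -1.257600) = -0.461558
  k3 = f(0.180000, -1.283080) = -0.526295
  k4 = f(0.360000, -1.389466) = -0.810617
  w ← -1.200000 + (0.36/6)·(k1 + 2k2 + 2k3 + k4) = -1.386379
s=0.360000, w=-1.386379:
  k1 = f(0.360000, -1.386379) = -0.802048
  k2 = f(0.540000, -1.530748) = -1.223189
  k3 = f(0.540000, -1.606553) = -1.461014
  k4 = f(0.720000, -1.912344) = -2.537061
  w ← -1.386379 + (0.36/6)·(k1 + 2k2 + 2k3 + k4) = -1.908830
w(0.72) ≈ -1.9088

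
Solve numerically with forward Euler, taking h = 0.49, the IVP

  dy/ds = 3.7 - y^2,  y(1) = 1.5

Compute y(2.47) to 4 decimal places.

2.1416

Euler: y_{n+1} = y_n + h·f(s_n, y_n).
s=1.000000, y=1.500000: f=1.450000 → y ← 1.500000 + 0.49·1.450000 = 2.210500
s=1.490000, y=2.210500: f=-1.186310 → y ← 2.210500 + 0.49·(-1.186310) = 1.629208
s=1.980000, y=1.629208: f=1.045681 → y ← 1.629208 + 0.49·1.045681 = 2.141592
y(2.47) ≈ 2.1416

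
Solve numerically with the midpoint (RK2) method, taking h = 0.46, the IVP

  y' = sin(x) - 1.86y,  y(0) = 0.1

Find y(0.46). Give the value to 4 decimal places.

0.1559

Midpoint: k1 = f(x_n, y_n); k2 = f(x_n + h/2, y_n + (h/2)·k1); y_{n+1} = y_n + h·k2.
x=0.000000, y=0.100000:
  k1 = f(0.000000, 0.100000) = -0.186000
  k2 = f(0.230000, 0.057220) = 0.121548
  y ← 0.100000 + 0.46·0.121548 = 0.155912
y(0.46) ≈ 0.1559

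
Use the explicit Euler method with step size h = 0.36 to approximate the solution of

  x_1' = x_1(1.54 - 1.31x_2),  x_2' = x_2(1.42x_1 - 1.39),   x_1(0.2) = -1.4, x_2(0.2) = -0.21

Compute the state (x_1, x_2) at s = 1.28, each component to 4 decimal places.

-5.5679, 0.0408

Euler on (x_1,x_2): x_1_{n+1} = x_1_n + h·x_1', x_2_{n+1} = x_2_n + h·x_2'.
0.200000: (-1.400000, -0.210000); f=(-2.541140, 0.709380) → (-2.314810, 0.045377)
0.560000: (-2.314810, 0.045377); f=(-3.427207, -0.212229) → (-3.548605, -0.031026)
0.920000: (-3.548605, -0.031026); f=(-5.609079, 0.199464) → (-5.567874, 0.040781)
(x_1(1.28), x_2(1.28)) ≈ (-5.5679, 0.0408)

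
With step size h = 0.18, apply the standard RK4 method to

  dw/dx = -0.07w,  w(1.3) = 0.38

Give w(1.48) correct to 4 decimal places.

0.3752

RK4: k1 = f(x_n, w_n); k2 = f(x_n + h/2, w_n + (h/2)·k1); k3 = f(x_n + h/2, w_n + (h/2)·k2); k4 = f(x_n + h, w_n + h·k3); w_{n+1} = w_n + (h/6)·(k1 + 2k2 + 2k3 + k4).
x=1.300000, w=0.380000:
  k1 = f(1.300000, 0.380000) = -0.026600
  k2 = f(1.390000, 0.377606) = -0.026432
  k3 = f(1.390000, 0.377621) = -0.026433
  k4 = f(1.480000, 0.375242) = -0.026267
  w ← 0.380000 + (0.18/6)·(k1 + 2k2 + 2k3 + k4) = 0.375242
w(1.48) ≈ 0.3752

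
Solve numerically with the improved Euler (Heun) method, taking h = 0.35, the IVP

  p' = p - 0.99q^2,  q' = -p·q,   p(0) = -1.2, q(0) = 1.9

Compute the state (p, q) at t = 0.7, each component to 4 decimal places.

-21.0423, 20.6196

Heun on (p,q): k1 = f(t_n, state_n); k2 = f(t_n + h, state_n + h·k1); state_{n+1} = state_n + (h/2)·(k1 + k2).
0.000000: (-1.200000, 1.900000)
  k1 = (-4.773900, 2.280000)
  predictor → (-2.870865, 2.698000)
  k2 = (-10.077277, 7.745594)
  → (-3.798956, 3.654479)
0.350000: (-3.798956, 3.654479)
  k1 = (-17.020620, 13.883204)
  predictor → (-9.756173, 8.513600)
  k2 = (-81.512752, 83.060159)
  → (-21.042296, 20.619567)
(p(0.7), q(0.7)) ≈ (-21.0423, 20.6196)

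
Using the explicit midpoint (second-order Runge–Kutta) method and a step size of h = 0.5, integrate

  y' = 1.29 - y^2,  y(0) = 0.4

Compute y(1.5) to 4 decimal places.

1.0638

Midpoint: k1 = f(t_n, y_n); k2 = f(t_n + h/2, y_n + (h/2)·k1); y_{n+1} = y_n + h·k2.
t=0.000000, y=0.400000:
  k1 = f(0.000000, 0.400000) = 1.130000
  k2 = f(0.250000, 0.682500) = 0.824194
  y ← 0.400000 + 0.5·0.824194 = 0.812097
t=0.500000, y=0.812097:
  k1 = f(0.500000, 0.812097) = 0.630499
  k2 = f(0.750000, 0.969722) = 0.349640
  y ← 0.812097 + 0.5·0.349640 = 0.986917
t=1.000000, y=0.986917:
  k1 = f(1.000000, 0.986917) = 0.315995
  k2 = f(1.250000, 1.065916) = 0.153824
  y ← 0.986917 + 0.5·0.153824 = 1.063829
y(1.5) ≈ 1.0638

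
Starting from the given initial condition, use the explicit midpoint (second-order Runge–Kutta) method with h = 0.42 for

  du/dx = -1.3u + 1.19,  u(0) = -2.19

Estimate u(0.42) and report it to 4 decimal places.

-0.9573

Midpoint: k1 = f(x_n, u_n); k2 = f(x_n + h/2, u_n + (h/2)·k1); u_{n+1} = u_n + h·k2.
x=0.000000, u=-2.190000:
  k1 = f(0.000000, -2.190000) = 4.037000
  k2 = f(0.210000, -1.342230) = 2.934899
  u ← -2.190000 + 0.42·2.934899 = -0.957342
u(0.42) ≈ -0.9573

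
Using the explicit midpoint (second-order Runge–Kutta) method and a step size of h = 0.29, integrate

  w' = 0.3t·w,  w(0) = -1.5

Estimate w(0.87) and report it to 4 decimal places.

Midpoint: k1 = f(t_n, w_n); k2 = f(t_n + h/2, w_n + (h/2)·k1); w_{n+1} = w_n + h·k2.
t=0.000000, w=-1.500000:
  k1 = f(0.000000, -1.500000) = 0.000000
  k2 = f(0.145000, -1.500000) = -0.065250
  w ← -1.500000 + 0.29·(-0.065250) = -1.518922
t=0.290000, w=-1.518922:
  k1 = f(0.290000, -1.518922) = -0.132146
  k2 = f(0.435000, -1.538084) = -0.200720
  w ← -1.518922 + 0.29·(-0.200720) = -1.577131
t=0.580000, w=-1.577131:
  k1 = f(0.580000, -1.577131) = -0.274421
  k2 = f(0.725000, -1.616922) = -0.351681
  w ← -1.577131 + 0.29·(-0.351681) = -1.679119
w(0.87) ≈ -1.6791

-1.6791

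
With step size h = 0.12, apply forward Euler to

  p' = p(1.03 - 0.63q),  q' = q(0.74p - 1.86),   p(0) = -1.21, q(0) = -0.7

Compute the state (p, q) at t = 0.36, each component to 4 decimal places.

Euler on (p,q): p_{n+1} = p_n + h·p', q_{n+1} = q_n + h·q'.
0.000000: (-1.210000, -0.700000); f=(-1.779910, 1.928780) → (-1.423589, -0.468546)
0.120000: (-1.423589, -0.468546); f=(-1.886518, 1.365089) → (-1.649971, -0.304736)
0.240000: (-1.649971, -0.304736); f=(-2.016238, 0.938884) → (-1.891920, -0.192070)
(p(0.36), q(0.36)) ≈ (-1.8919, -0.1921)

-1.8919, -0.1921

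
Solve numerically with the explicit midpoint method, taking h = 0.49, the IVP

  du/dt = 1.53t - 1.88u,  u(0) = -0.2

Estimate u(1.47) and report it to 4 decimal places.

Midpoint: k1 = f(t_n, u_n); k2 = f(t_n + h/2, u_n + (h/2)·k1); u_{n+1} = u_n + h·k2.
t=0.000000, u=-0.200000:
  k1 = f(0.000000, -0.200000) = 0.376000
  k2 = f(0.245000, -0.107880) = 0.577664
  u ← -0.200000 + 0.49·0.577664 = 0.083056
t=0.490000, u=0.083056:
  k1 = f(0.490000, 0.083056) = 0.593556
  k2 = f(0.735000, 0.228477) = 0.695014
  u ← 0.083056 + 0.49·0.695014 = 0.423612
t=0.980000, u=0.423612:
  k1 = f(0.980000, 0.423612) = 0.703009
  k2 = f(1.225000, 0.595850) = 0.754053
  u ← 0.423612 + 0.49·0.754053 = 0.793098
u(1.47) ≈ 0.7931

0.7931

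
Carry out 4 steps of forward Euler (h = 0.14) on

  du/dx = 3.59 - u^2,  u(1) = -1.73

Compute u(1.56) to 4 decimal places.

Euler: u_{n+1} = u_n + h·f(x_n, u_n).
x=1.000000, u=-1.730000: f=0.597100 → u ← -1.730000 + 0.14·0.597100 = -1.646406
x=1.140000, u=-1.646406: f=0.879347 → u ← -1.646406 + 0.14·0.879347 = -1.523297
x=1.280000, u=-1.523297: f=1.269565 → u ← -1.523297 + 0.14·1.269565 = -1.345558
x=1.420000, u=-1.345558: f=1.779473 → u ← -1.345558 + 0.14·1.779473 = -1.096432
u(1.56) ≈ -1.0964

-1.0964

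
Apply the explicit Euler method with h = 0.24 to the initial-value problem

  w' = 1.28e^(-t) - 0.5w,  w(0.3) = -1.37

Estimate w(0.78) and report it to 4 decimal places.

Euler: w_{n+1} = w_n + h·f(t_n, w_n).
t=0.300000, w=-1.370000: f=1.633247 → w ← -1.370000 + 0.24·1.633247 = -0.978021
t=0.540000, w=-0.978021: f=1.234928 → w ← -0.978021 + 0.24·1.234928 = -0.681638
w(0.78) ≈ -0.6816

-0.6816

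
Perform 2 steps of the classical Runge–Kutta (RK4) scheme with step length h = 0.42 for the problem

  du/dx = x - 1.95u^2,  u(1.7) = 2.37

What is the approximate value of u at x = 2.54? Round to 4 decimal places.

RK4: k1 = f(x_n, u_n); k2 = f(x_n + h/2, u_n + (h/2)·k1); k3 = f(x_n + h/2, u_n + (h/2)·k2); k4 = f(x_n + h, u_n + h·k3); u_{n+1} = u_n + (h/6)·(k1 + 2k2 + 2k3 + k4).
x=1.700000, u=2.370000:
  k1 = f(1.700000, 2.370000) = -9.252955
  k2 = f(1.910000, 0.426879) = 1.554659
  k3 = f(1.910000, 2.696478) = -12.268442
  k4 = f(2.120000, -2.782746) = -12.980163
  u ← 2.370000 + (0.42/6)·(k1 + 2k2 + 2k3 + k4) = -0.686248
x=2.120000, u=-0.686248:
  k1 = f(2.120000, -0.686248) = 1.201675
  k2 = f(2.330000, -0.433896) = 1.962881
  k3 = f(2.330000, -0.274043) = 2.183556
  k4 = f(2.540000, 0.230846) = 2.436085
  u ← -0.686248 + (0.42/6)·(k1 + 2k2 + 2k3 + k4) = 0.148897
u(2.54) ≈ 0.1489

0.1489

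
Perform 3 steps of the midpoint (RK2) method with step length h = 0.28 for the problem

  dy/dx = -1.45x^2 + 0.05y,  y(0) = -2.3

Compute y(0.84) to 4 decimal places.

Midpoint: k1 = f(x_n, y_n); k2 = f(x_n + h/2, y_n + (h/2)·k1); y_{n+1} = y_n + h·k2.
x=0.000000, y=-2.300000:
  k1 = f(0.000000, -2.300000) = -0.115000
  k2 = f(0.140000, -2.316100) = -0.144225
  y ← -2.300000 + 0.28·(-0.144225) = -2.340383
x=0.280000, y=-2.340383:
  k1 = f(0.280000, -2.340383) = -0.230699
  k2 = f(0.420000, -2.372681) = -0.374414
  y ← -2.340383 + 0.28·(-0.374414) = -2.445219
x=0.560000, y=-2.445219:
  k1 = f(0.560000, -2.445219) = -0.576981
  k2 = f(0.700000, -2.525996) = -0.836800
  y ← -2.445219 + 0.28·(-0.836800) = -2.679523
y(0.84) ≈ -2.6795

-2.6795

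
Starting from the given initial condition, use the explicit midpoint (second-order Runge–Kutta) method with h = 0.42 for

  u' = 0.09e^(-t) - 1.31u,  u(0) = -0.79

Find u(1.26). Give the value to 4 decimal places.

Midpoint: k1 = f(t_n, u_n); k2 = f(t_n + h/2, u_n + (h/2)·k1); u_{n+1} = u_n + h·k2.
t=0.000000, u=-0.790000:
  k1 = f(0.000000, -0.790000) = 1.124900
  k2 = f(0.210000, -0.553771) = 0.798393
  u ← -0.790000 + 0.42·0.798393 = -0.454675
t=0.420000, u=-0.454675:
  k1 = f(0.420000, -0.454675) = 0.654759
  k2 = f(0.630000, -0.317176) = 0.463434
  u ← -0.454675 + 0.42·0.463434 = -0.260033
t=0.840000, u=-0.260033:
  k1 = f(0.840000, -0.260033) = 0.379497
  k2 = f(1.050000, -0.180339) = 0.267738
  u ← -0.260033 + 0.42·0.267738 = -0.147583
u(1.26) ≈ -0.1476

-0.1476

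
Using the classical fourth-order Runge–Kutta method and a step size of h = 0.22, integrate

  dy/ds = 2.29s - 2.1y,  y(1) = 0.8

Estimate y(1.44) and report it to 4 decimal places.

1.1419

RK4: k1 = f(s_n, y_n); k2 = f(s_n + h/2, y_n + (h/2)·k1); k3 = f(s_n + h/2, y_n + (h/2)·k2); k4 = f(s_n + h, y_n + h·k3); y_{n+1} = y_n + (h/6)·(k1 + 2k2 + 2k3 + k4).
s=1.000000, y=0.800000:
  k1 = f(1.000000, 0.800000) = 0.610000
  k2 = f(1.110000, 0.867100) = 0.720990
  k3 = f(1.110000, 0.879309) = 0.695351
  k4 = f(1.220000, 0.952977) = 0.792548
  y ← 0.800000 + (0.22/6)·(k1 + 2k2 + 2k3 + k4) = 0.955292
s=1.220000, y=0.955292:
  k1 = f(1.220000, 0.955292) = 0.787687
  k2 = f(1.330000, 1.041937) = 0.857632
  k3 = f(1.330000, 1.049631) = 0.841474
  k4 = f(1.440000, 1.140416) = 0.902726
  y ← 0.955292 + (0.22/6)·(k1 + 2k2 + 2k3 + k4) = 1.141875
y(1.44) ≈ 1.1419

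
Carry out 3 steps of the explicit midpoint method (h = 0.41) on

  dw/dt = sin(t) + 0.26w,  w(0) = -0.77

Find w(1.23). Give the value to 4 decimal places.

-0.3171

Midpoint: k1 = f(t_n, w_n); k2 = f(t_n + h/2, w_n + (h/2)·k1); w_{n+1} = w_n + h·k2.
t=0.000000, w=-0.770000:
  k1 = f(0.000000, -0.770000) = -0.200200
  k2 = f(0.205000, -0.811041) = -0.007304
  w ← -0.770000 + 0.41·(-0.007304) = -0.772994
t=0.410000, w=-0.772994:
  k1 = f(0.410000, -0.772994) = 0.197631
  k2 = f(0.615000, -0.732480) = 0.386514
  w ← -0.772994 + 0.41·0.386514 = -0.614524
t=0.820000, w=-0.614524:
  k1 = f(0.820000, -0.614524) = 0.571370
  k2 = f(1.025000, -0.497393) = 0.725392
  w ← -0.614524 + 0.41·0.725392 = -0.317113
w(1.23) ≈ -0.3171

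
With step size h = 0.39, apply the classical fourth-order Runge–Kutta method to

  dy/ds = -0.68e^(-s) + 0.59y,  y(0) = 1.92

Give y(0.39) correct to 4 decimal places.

2.1680

RK4: k1 = f(s_n, y_n); k2 = f(s_n + h/2, y_n + (h/2)·k1); k3 = f(s_n + h/2, y_n + (h/2)·k2); k4 = f(s_n + h, y_n + h·k3); y_{n+1} = y_n + (h/6)·(k1 + 2k2 + 2k3 + k4).
s=0.000000, y=1.920000:
  k1 = f(0.000000, 1.920000) = 0.452800
  k2 = f(0.195000, 2.008296) = 0.625367
  k3 = f(0.195000, 2.041947) = 0.645221
  k4 = f(0.390000, 2.171636) = 0.820867
  y ← 1.920000 + (0.39/6)·(k1 + 2k2 + 2k3 + k4) = 2.167965
y(0.39) ≈ 2.1680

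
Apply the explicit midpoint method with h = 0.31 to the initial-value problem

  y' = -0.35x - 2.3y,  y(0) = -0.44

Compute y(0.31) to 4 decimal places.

-0.2549

Midpoint: k1 = f(x_n, y_n); k2 = f(x_n + h/2, y_n + (h/2)·k1); y_{n+1} = y_n + h·k2.
x=0.000000, y=-0.440000:
  k1 = f(0.000000, -0.440000) = 1.012000
  k2 = f(0.155000, -0.283140) = 0.596972
  y ← -0.440000 + 0.31·0.596972 = -0.254939
y(0.31) ≈ -0.2549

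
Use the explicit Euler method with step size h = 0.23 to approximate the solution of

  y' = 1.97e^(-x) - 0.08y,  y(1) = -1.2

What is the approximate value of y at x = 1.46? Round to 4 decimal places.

-0.8602

Euler: y_{n+1} = y_n + h·f(x_n, y_n).
x=1.000000, y=-1.200000: f=0.820722 → y ← -1.200000 + 0.23·0.820722 = -1.011234
x=1.230000, y=-1.011234: f=0.656715 → y ← -1.011234 + 0.23·0.656715 = -0.860189
y(1.46) ≈ -0.8602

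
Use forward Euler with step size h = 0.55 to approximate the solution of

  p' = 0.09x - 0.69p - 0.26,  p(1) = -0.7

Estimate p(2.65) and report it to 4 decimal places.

Euler: p_{n+1} = p_n + h·f(x_n, p_n).
x=1.000000, p=-0.700000: f=0.313000 → p ← -0.700000 + 0.55·0.313000 = -0.527850
x=1.550000, p=-0.527850: f=0.243716 → p ← -0.527850 + 0.55·0.243716 = -0.393806
x=2.100000, p=-0.393806: f=0.200726 → p ← -0.393806 + 0.55·0.200726 = -0.283407
p(2.65) ≈ -0.2834

-0.2834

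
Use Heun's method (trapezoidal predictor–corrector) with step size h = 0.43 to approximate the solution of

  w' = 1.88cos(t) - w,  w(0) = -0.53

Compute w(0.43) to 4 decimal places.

0.2467

Heun: k1 = f(t_n, w_n); k2 = f(t_n + h, w_n + h·k1); w_{n+1} = w_n + (h/2)·(k1 + k2).
t=0.000000, w=-0.530000:
  k1 = f(0.000000, -0.530000) = 2.410000
  k2 = f(0.430000, 0.506300) = 1.202556
  w ← -0.530000 + (0.43/2)·(2.410000 + 1.202556) = 0.246699
w(0.43) ≈ 0.2467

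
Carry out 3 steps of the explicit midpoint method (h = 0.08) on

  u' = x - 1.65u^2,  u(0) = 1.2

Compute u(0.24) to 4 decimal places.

Midpoint: k1 = f(x_n, u_n); k2 = f(x_n + h/2, u_n + (h/2)·k1); u_{n+1} = u_n + h·k2.
x=0.000000, u=1.200000:
  k1 = f(0.000000, 1.200000) = -2.376000
  k2 = f(0.040000, 1.104960) = -1.974545
  u ← 1.200000 + 0.08·(-1.974545) = 1.042036
x=0.080000, u=1.042036:
  k1 = f(0.080000, 1.042036) = -1.711636
  k2 = f(0.120000, 0.973571) = -1.443937
  u ← 1.042036 + 0.08·(-1.443937) = 0.926521
x=0.160000, u=0.926521:
  k1 = f(0.160000, 0.926521) = -1.256429
  k2 = f(0.200000, 0.876264) = -1.066934
  u ← 0.926521 + 0.08·(-1.066934) = 0.841167
u(0.24) ≈ 0.8412

0.8412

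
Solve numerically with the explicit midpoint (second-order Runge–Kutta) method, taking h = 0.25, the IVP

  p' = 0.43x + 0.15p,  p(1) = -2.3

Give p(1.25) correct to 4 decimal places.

-2.2649

Midpoint: k1 = f(x_n, p_n); k2 = f(x_n + h/2, p_n + (h/2)·k1); p_{n+1} = p_n + h·k2.
x=1.000000, p=-2.300000:
  k1 = f(1.000000, -2.300000) = 0.085000
  k2 = f(1.125000, -2.289375) = 0.140344
  p ← -2.300000 + 0.25·0.140344 = -2.264914
p(1.25) ≈ -2.2649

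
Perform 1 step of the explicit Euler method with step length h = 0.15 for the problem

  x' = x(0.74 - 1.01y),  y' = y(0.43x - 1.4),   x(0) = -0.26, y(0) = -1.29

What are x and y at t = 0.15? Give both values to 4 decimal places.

-0.3397, -0.9975

Euler on (x,y): x_{n+1} = x_n + h·x', y_{n+1} = y_n + h·y'.
0.000000: (-0.260000, -1.290000); f=(-0.531154, 1.950222) → (-0.339673, -0.997467)
(x(0.15), y(0.15)) ≈ (-0.3397, -0.9975)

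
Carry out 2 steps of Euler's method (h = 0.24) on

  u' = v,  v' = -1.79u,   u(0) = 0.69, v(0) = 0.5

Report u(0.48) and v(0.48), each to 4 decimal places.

0.8589, -0.1444

Euler on (u,v): u_{n+1} = u_n + h·u', v_{n+1} = v_n + h·v'.
0.000000: (0.690000, 0.500000); f=(0.500000, -1.235100) → (0.810000, 0.203576)
0.240000: (0.810000, 0.203576); f=(0.203576, -1.449900) → (0.858858, -0.144400)
(u(0.48), v(0.48)) ≈ (0.8589, -0.1444)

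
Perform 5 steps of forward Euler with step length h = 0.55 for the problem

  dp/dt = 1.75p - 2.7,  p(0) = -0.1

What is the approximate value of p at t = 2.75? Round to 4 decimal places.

Euler: p_{n+1} = p_n + h·f(t_n, p_n).
t=0.000000, p=-0.100000: f=-2.875000 → p ← -0.100000 + 0.55·(-2.875000) = -1.681250
t=0.550000, p=-1.681250: f=-5.642188 → p ← -1.681250 + 0.55·(-5.642188) = -4.784453
t=1.100000, p=-4.784453: f=-11.072793 → p ← -4.784453 + 0.55·(-11.072793) = -10.874489
t=1.650000, p=-10.874489: f=-21.730356 → p ← -10.874489 + 0.55·(-21.730356) = -22.826185
t=2.200000, p=-22.826185: f=-42.645824 → p ← -22.826185 + 0.55·(-42.645824) = -46.281388
p(2.75) ≈ -46.2814

-46.2814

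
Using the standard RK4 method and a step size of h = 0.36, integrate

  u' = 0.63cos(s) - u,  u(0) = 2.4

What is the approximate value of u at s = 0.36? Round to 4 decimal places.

1.8605

RK4: k1 = f(s_n, u_n); k2 = f(s_n + h/2, u_n + (h/2)·k1); k3 = f(s_n + h/2, u_n + (h/2)·k2); k4 = f(s_n + h, u_n + h·k3); u_{n+1} = u_n + (h/6)·(k1 + 2k2 + 2k3 + k4).
s=0.000000, u=2.400000:
  k1 = f(0.000000, 2.400000) = -1.770000
  k2 = f(0.180000, 2.081400) = -1.461578
  k3 = f(0.180000, 2.136916) = -1.517094
  k4 = f(0.360000, 1.853846) = -1.264231
  u ← 2.400000 + (0.36/6)·(k1 + 2k2 + 2k3 + k4) = 1.860505
u(0.36) ≈ 1.8605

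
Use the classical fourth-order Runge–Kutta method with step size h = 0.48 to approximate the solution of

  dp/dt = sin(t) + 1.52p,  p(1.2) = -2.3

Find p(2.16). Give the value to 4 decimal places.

RK4: k1 = f(t_n, p_n); k2 = f(t_n + h/2, p_n + (h/2)·k1); k3 = f(t_n + h/2, p_n + (h/2)·k2); k4 = f(t_n + h, p_n + h·k3); p_{n+1} = p_n + (h/6)·(k1 + 2k2 + 2k3 + k4).
t=1.200000, p=-2.300000:
  k1 = f(1.200000, -2.300000) = -2.563961
  k2 = f(1.440000, -2.915351) = -3.439875
  k3 = f(1.440000, -3.125570) = -3.759408
  k4 = f(1.680000, -4.104516) = -5.244821
  p ← -2.300000 + (0.48/6)·(k1 + 2k2 + 2k3 + k4) = -4.076588
t=1.680000, p=-4.076588:
  k1 = f(1.680000, -4.076588) = -5.202370
  k2 = f(1.920000, -5.325157) = -7.154593
  k3 = f(1.920000, -5.793690) = -7.866763
  k4 = f(2.160000, -7.852634) = -11.104620
  p ← -4.076588 + (0.48/6)·(k1 + 2k2 + 2k3 + k4) = -7.784564
p(2.16) ≈ -7.7846

-7.7846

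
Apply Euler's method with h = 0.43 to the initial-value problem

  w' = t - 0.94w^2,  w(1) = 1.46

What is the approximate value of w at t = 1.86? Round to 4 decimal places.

Euler: w_{n+1} = w_n + h·f(t_n, w_n).
t=1.000000, w=1.460000: f=-1.003704 → w ← 1.460000 + 0.43·(-1.003704) = 1.028407
t=1.430000, w=1.028407: f=0.435836 → w ← 1.028407 + 0.43·0.435836 = 1.215817
w(1.86) ≈ 1.2158

1.2158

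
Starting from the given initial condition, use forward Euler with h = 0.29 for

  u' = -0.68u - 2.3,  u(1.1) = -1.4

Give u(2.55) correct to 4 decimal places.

-2.7213

Euler: u_{n+1} = u_n + h·f(x_n, u_n).
x=1.100000, u=-1.400000: f=-1.348000 → u ← -1.400000 + 0.29·(-1.348000) = -1.790920
x=1.390000, u=-1.790920: f=-1.082174 → u ← -1.790920 + 0.29·(-1.082174) = -2.104751
x=1.680000, u=-2.104751: f=-0.868770 → u ← -2.104751 + 0.29·(-0.868770) = -2.356694
x=1.970000, u=-2.356694: f=-0.697448 → u ← -2.356694 + 0.29·(-0.697448) = -2.558954
x=2.260000, u=-2.558954: f=-0.559911 → u ← -2.558954 + 0.29·(-0.559911) = -2.721328
u(2.55) ≈ -2.7213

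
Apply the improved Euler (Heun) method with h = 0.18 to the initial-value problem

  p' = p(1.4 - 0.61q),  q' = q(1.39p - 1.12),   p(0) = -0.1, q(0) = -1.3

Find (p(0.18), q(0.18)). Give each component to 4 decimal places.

Heun on (p,q): k1 = f(s_n, state_n); k2 = f(s_n + h, state_n + h·k1); state_{n+1} = state_n + (h/2)·(k1 + k2).
0.000000: (-0.100000, -1.300000)
  k1 = (-0.219300, 1.636700)
  predictor → (-0.139474, -1.005394)
  k2 = (-0.280802, 1.320956)
  → (-0.145009, -1.033811)
(p(0.18), q(0.18)) ≈ (-0.1450, -1.0338)

-0.1450, -1.0338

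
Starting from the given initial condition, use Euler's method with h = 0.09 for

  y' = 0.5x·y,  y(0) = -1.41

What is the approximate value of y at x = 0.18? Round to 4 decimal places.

Euler: y_{n+1} = y_n + h·f(x_n, y_n).
x=0.000000, y=-1.410000: f=0.000000 → y ← -1.410000 + 0.09·0.000000 = -1.410000
x=0.090000, y=-1.410000: f=-0.063450 → y ← -1.410000 + 0.09·(-0.063450) = -1.415710
y(0.18) ≈ -1.4157

-1.4157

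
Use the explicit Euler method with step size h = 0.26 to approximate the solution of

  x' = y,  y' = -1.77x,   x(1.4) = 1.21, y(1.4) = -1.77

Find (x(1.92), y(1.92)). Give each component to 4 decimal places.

0.1448, -2.6719

Euler on (x,y): x_{n+1} = x_n + h·x', y_{n+1} = y_n + h·y'.
1.400000: (1.210000, -1.770000); f=(-1.770000, -2.141700) → (0.749800, -2.326842)
1.660000: (0.749800, -2.326842); f=(-2.326842, -1.327146) → (0.144821, -2.671900)
(x(1.92), y(1.92)) ≈ (0.1448, -2.6719)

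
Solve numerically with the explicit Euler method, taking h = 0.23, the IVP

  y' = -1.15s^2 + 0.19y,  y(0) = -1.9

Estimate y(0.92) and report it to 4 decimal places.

-2.4541

Euler: y_{n+1} = y_n + h·f(s_n, y_n).
s=0.000000, y=-1.900000: f=-0.361000 → y ← -1.900000 + 0.23·(-0.361000) = -1.983030
s=0.230000, y=-1.983030: f=-0.437611 → y ← -1.983030 + 0.23·(-0.437611) = -2.083680
s=0.460000, y=-2.083680: f=-0.639239 → y ← -2.083680 + 0.23·(-0.639239) = -2.230705
s=0.690000, y=-2.230705: f=-0.971349 → y ← -2.230705 + 0.23·(-0.971349) = -2.454116
y(0.92) ≈ -2.4541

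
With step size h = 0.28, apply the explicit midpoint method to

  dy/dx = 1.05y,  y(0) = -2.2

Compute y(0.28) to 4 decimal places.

-2.9419

Midpoint: k1 = f(x_n, y_n); k2 = f(x_n + h/2, y_n + (h/2)·k1); y_{n+1} = y_n + h·k2.
x=0.000000, y=-2.200000:
  k1 = f(0.000000, -2.200000) = -2.310000
  k2 = f(0.140000, -2.523400) = -2.649570
  y ← -2.200000 + 0.28·(-2.649570) = -2.941880
y(0.28) ≈ -2.9419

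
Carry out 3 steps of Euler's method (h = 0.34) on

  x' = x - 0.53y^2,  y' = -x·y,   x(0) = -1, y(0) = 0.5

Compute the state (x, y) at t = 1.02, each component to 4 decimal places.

-2.7704, 1.6345

Euler on (x,y): x_{n+1} = x_n + h·x', y_{n+1} = y_n + h·y'.
0.000000: (-1.000000, 0.500000); f=(-1.132500, 0.500000) → (-1.385050, 0.670000)
0.340000: (-1.385050, 0.670000); f=(-1.622967, 0.927984) → (-1.936859, 0.985514)
0.680000: (-1.936859, 0.985514); f=(-2.451615, 1.908802) → (-2.770408, 1.634507)
(x(1.02), y(1.02)) ≈ (-2.7704, 1.6345)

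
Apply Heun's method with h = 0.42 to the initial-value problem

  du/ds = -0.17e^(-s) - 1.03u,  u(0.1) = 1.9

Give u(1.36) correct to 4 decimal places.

0.4971

Heun: k1 = f(s_n, u_n); k2 = f(s_n + h, u_n + h·k1); u_{n+1} = u_n + (h/2)·(k1 + k2).
s=0.100000, u=1.900000:
  k1 = f(0.100000, 1.900000) = -2.110822
  k2 = f(0.520000, 1.013455) = -1.144927
  u ← 1.900000 + (0.42/2)·(-2.110822 + (-1.144927)) = 1.216293
s=0.520000, u=1.216293:
  k1 = f(0.520000, 1.216293) = -1.353850
  k2 = f(0.940000, 0.647676) = -0.733513
  u ← 1.216293 + (0.42/2)·(-1.353850 + (-0.733513)) = 0.777947
s=0.940000, u=0.777947:
  k1 = f(0.940000, 0.777947) = -0.867692
  k2 = f(1.360000, 0.413516) = -0.469554
  u ← 0.777947 + (0.42/2)·(-0.867692 + (-0.469554)) = 0.497125
u(1.36) ≈ 0.4971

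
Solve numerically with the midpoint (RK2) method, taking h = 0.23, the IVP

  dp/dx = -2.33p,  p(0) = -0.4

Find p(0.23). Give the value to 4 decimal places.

Midpoint: k1 = f(x_n, p_n); k2 = f(x_n + h/2, p_n + (h/2)·k1); p_{n+1} = p_n + h·k2.
x=0.000000, p=-0.400000:
  k1 = f(0.000000, -0.400000) = 0.932000
  k2 = f(0.115000, -0.292820) = 0.682271
  p ← -0.400000 + 0.23·0.682271 = -0.243078
p(0.23) ≈ -0.2431

-0.2431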